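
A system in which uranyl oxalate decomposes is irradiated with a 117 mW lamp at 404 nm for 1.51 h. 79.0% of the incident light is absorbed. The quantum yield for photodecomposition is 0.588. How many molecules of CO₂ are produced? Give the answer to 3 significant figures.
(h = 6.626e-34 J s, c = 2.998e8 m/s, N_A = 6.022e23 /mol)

Photon energy at 404 nm: hc/λ = (6.626e-34)(2.998e8)/(404e-9) = 4.917e-19 J.
Energy delivered: (117 mW)(5436 s) = 636.0 J.
Photons incident: 636.0 / 4.917e-19 = 1.293e21, i.e. 1.293e21/6.022e23 = 0.002147 mol.
Photons absorbed: 0.790 × 0.002147 = 0.001696 mol.
Product: Φ × n_abs = 0.588 × 0.001696 = 9.972e-4 mol.
As a count: 9.972e-4 × 6.022e23 = 6.01e20.

6.01e20 molecules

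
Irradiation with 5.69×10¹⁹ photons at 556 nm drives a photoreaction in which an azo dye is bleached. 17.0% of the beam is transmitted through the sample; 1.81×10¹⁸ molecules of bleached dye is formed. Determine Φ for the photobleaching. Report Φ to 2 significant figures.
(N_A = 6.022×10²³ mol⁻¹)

Product: 1.81×10¹⁸ / 6.022×10²³ = 3.006×10⁻⁶ mol.
Moles of photons: 5.69×10¹⁹ / 6.022×10²³ = 9.449×10⁻⁵ mol.
Fraction absorbed: 1 − 17.0/100 = 0.8300.
Photons absorbed: 0.8300 × 9.449×10⁻⁵ = 7.843×10⁻⁵ mol.
Φ = 3.006×10⁻⁶ mol / 7.843×10⁻⁵ mol photons = 0.038.

Φ = 0.038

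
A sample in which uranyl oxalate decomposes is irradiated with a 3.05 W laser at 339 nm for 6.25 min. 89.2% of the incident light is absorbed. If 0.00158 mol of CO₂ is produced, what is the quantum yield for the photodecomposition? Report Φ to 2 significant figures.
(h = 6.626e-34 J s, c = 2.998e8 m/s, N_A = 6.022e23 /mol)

Φ = 0.55

Photon energy at 339 nm: hc/λ = (6.626e-34)(2.998e8)/(339e-9) = 5.860e-19 J.
Energy delivered: (3.05 W)(375 s) = 1144 J.
Photons incident: 1144 / 5.860e-19 = 1.952e21, i.e. 1.952e21/6.022e23 = 0.003241 mol.
Photons absorbed: 0.892 × 0.003241 = 0.002891 mol.
Φ = 0.00158 mol / 0.002891 mol photons = 0.55.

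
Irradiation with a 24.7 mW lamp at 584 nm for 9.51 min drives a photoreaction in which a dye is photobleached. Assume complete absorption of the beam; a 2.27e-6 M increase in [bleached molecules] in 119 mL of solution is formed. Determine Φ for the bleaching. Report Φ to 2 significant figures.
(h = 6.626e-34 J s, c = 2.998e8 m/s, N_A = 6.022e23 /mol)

Product: (2.27e-6 M)(0.119 L) = 2.701e-7 mol.
Photon energy at 584 nm: hc/λ = (6.626e-34)(2.998e8)/(584e-9) = 3.401e-19 J.
Energy delivered: (24.7 mW)(570.6 s) = 14.09 J.
Photons incident: 14.09 / 3.401e-19 = 4.143e19, i.e. 4.143e19/6.022e23 = 6.880e-5 mol.
Φ = 2.701e-7 mol / 6.880e-5 mol photons = 0.0039.

Φ = 0.0039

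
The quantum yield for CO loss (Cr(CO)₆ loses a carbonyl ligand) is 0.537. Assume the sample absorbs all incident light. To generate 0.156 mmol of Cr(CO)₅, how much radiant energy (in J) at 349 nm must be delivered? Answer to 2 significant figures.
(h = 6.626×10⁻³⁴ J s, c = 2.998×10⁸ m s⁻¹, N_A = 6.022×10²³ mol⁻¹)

Product: 0.156 mmol = 1.56×10⁻⁴ mol.
Photons that must be absorbed: 1.56×10⁻⁴ / 0.537 = 2.905×10⁻⁴ mol.
Photon energy: hc/λ = 5.692×10⁻¹⁹ J; per mole, 3.428×10⁵ J mol⁻¹.
Energy required: 2.905×10⁻⁴ × 3.428×10⁵ = 100 J.

100 J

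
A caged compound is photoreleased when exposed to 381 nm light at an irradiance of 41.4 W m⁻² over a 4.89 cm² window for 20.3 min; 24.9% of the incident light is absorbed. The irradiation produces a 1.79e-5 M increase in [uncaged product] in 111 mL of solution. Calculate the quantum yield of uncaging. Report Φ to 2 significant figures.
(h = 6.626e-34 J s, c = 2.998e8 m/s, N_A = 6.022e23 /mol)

Φ = 0.10

Product: (1.79e-5 M)(0.111 L) = 1.987e-6 mol.
Photon energy at 381 nm: hc/λ = (6.626e-34)(2.998e8)/(381e-9) = 5.214e-19 J.
Energy delivered: (41.4 W m⁻²)(4.89e-4 m²)(1218 s) = 24.66 J.
Photons incident: 24.66 / 5.214e-19 = 4.730e19, i.e. 4.730e19/6.022e23 = 7.855e-5 mol.
Photons absorbed: 0.249 × 7.855e-5 = 1.956e-5 mol.
Φ = 1.987e-6 mol / 1.956e-5 mol photons = 0.10.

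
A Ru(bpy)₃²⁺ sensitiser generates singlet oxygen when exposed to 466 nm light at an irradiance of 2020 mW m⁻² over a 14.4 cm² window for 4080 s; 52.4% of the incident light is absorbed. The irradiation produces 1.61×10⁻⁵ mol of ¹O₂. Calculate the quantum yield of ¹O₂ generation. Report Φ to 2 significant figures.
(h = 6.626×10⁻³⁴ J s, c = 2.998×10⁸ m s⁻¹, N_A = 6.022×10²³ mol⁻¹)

Photon energy at 466 nm: hc/λ = (6.626×10⁻³⁴)(2.998×10⁸)/(466×10⁻⁹) = 4.263×10⁻¹⁹ J.
Energy delivered: (2020 mW m⁻²)(14.4×10⁻⁴ m²)(4080 s) = 11.87 J.
Photons incident: 11.87 / 4.263×10⁻¹⁹ = 2.784×10¹⁹, i.e. 2.784×10¹⁹/6.022×10²³ = 4.623×10⁻⁵ mol.
Photons absorbed: 0.524 × 4.623×10⁻⁵ = 2.422×10⁻⁵ mol.
Φ = 1.61×10⁻⁵ mol / 2.422×10⁻⁵ mol photons = 0.66.

Φ = 0.66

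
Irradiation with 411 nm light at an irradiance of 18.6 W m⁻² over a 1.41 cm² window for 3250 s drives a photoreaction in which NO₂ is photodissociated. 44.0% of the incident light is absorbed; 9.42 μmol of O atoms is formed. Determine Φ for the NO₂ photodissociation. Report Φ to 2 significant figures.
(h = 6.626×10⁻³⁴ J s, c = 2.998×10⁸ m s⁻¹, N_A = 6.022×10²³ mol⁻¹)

Product: 9.42 μmol = 9.42×10⁻⁶ mol.
Photon energy at 411 nm: hc/λ = (6.626×10⁻³⁴)(2.998×10⁸)/(411×10⁻⁹) = 4.833×10⁻¹⁹ J.
Energy delivered: (18.6 W m⁻²)(1.41×10⁻⁴ m²)(3250 s) = 8.523 J.
Photons incident: 8.523 / 4.833×10⁻¹⁹ = 1.764×10¹⁹, i.e. 1.764×10¹⁹/6.022×10²³ = 2.929×10⁻⁵ mol.
Photons absorbed: 0.440 × 2.929×10⁻⁵ = 1.289×10⁻⁵ mol.
Φ = 9.42×10⁻⁶ mol / 1.289×10⁻⁵ mol photons = 0.73.

Φ = 0.73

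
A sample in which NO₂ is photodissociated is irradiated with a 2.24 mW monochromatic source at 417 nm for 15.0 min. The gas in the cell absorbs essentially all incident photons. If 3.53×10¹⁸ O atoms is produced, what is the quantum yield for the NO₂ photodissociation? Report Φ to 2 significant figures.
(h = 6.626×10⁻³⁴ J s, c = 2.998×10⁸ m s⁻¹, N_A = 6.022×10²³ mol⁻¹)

Product: 3.53×10¹⁸ / 6.022×10²³ = 5.862×10⁻⁶ mol.
Photon energy at 417 nm: hc/λ = (6.626×10⁻³⁴)(2.998×10⁸)/(417×10⁻⁹) = 4.764×10⁻¹⁹ J.
Energy delivered: (2.24 mW)(900 s) = 2.016 J.
Photons incident: 2.016 / 4.764×10⁻¹⁹ = 4.232×10¹⁸, i.e. 4.232×10¹⁸/6.022×10²³ = 7.028×10⁻⁶ mol.
Φ = 5.862×10⁻⁶ mol / 7.028×10⁻⁶ mol photons = 0.83.

Φ = 0.83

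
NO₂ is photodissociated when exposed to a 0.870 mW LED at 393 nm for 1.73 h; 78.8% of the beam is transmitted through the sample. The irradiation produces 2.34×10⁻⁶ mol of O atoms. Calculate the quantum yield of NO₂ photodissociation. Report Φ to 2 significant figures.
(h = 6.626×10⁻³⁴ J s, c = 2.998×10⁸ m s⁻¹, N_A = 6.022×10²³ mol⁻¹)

Photon energy at 393 nm: hc/λ = (6.626×10⁻³⁴)(2.998×10⁸)/(393×10⁻⁹) = 5.055×10⁻¹⁹ J.
Energy delivered: (0.870 mW)(6228 s) = 5.418 J.
Photons incident: 5.418 / 5.055×10⁻¹⁹ = 1.072×10¹⁹, i.e. 1.072×10¹⁹/6.022×10²³ = 1.780×10⁻⁵ mol.
Fraction absorbed: 1 − 78.8/100 = 0.2120.
Photons absorbed: 0.2120 × 1.780×10⁻⁵ = 3.774×10⁻⁶ mol.
Φ = 2.34×10⁻⁶ mol / 3.774×10⁻⁶ mol photons = 0.62.

Φ = 0.62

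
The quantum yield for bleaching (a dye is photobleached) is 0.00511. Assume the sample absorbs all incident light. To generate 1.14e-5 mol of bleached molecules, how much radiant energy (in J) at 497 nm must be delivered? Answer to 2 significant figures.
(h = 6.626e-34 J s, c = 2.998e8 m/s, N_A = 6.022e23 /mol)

Photons that must be absorbed: 1.14e-5 / 0.00511 = 0.002231 mol.
Photon energy: hc/λ = 3.997e-19 J; per mole, 2.407e5 J mol⁻¹.
Energy required: 0.002231 × 2.407e5 = 540 J.

540 J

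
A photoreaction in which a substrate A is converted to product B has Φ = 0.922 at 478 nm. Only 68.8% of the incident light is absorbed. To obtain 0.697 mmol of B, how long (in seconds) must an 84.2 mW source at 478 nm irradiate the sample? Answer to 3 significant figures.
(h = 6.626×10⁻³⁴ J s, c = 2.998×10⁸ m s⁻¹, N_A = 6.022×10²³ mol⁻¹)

t ≈ 3270 s

Product: 0.697 mmol = 6.97×10⁻⁴ mol.
Photons that must be absorbed: 6.97×10⁻⁴ / 0.922 = 7.560×10⁻⁴ mol.
Incident photons needed: 7.560×10⁻⁴ / 0.688 = 0.001099 mol.
Photon energy: hc/λ = 4.156×10⁻¹⁹ J; per mole, 2.503×10⁵ J mol⁻¹.
Energy required: 0.001099 × 2.503×10⁵ = 275.1 J.
Time: 275.1 J / 0.0842 W = 3270 s.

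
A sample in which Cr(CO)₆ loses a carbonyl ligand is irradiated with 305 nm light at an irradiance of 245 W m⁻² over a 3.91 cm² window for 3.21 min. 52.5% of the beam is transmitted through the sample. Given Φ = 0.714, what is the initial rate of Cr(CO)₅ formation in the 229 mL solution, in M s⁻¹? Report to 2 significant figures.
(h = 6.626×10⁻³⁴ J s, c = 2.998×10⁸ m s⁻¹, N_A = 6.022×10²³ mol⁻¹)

3.6×10⁻⁷ M s⁻¹

Photon energy at 305 nm: hc/λ = (6.626×10⁻³⁴)(2.998×10⁸)/(305×10⁻⁹) = 6.513×10⁻¹⁹ J.
Energy delivered: (245 W m⁻²)(3.91×10⁻⁴ m²)(192.6 s) = 18.45 J.
Photons incident: 18.45 / 6.513×10⁻¹⁹ = 2.833×10¹⁹, i.e. 2.833×10¹⁹/6.022×10²³ = 4.704×10⁻⁵ mol.
Fraction absorbed: 1 − 52.5/100 = 0.4750.
Photons absorbed: 0.4750 × 4.704×10⁻⁵ = 2.234×10⁻⁵ mol.
Product formed: 0.714 × 2.234×10⁻⁵ = 1.595×10⁻⁵ mol.
Rate: 1.595×10⁻⁵ mol / (192.6 s × 0.229 L) = 3.6×10⁻⁷ M s⁻¹.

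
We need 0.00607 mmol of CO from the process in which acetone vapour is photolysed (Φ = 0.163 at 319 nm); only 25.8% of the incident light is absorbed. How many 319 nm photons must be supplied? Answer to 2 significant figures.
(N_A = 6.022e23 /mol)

8.7e19 photons

Product: 0.00607 mmol = 6.07e-6 mol.
Photons that must be absorbed: 6.07e-6 / 0.163 = 3.724e-5 mol.
Incident photons needed: 3.724e-5 / 0.258 = 1.443e-4 mol.
Photon count: 1.443e-4 × 6.022e23 = 8.7e19.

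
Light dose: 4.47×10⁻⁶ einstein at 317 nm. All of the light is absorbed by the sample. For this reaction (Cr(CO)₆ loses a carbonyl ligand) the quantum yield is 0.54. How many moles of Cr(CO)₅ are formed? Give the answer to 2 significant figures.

Product: Φ × n_abs = 0.54 × 4.47×10⁻⁶ = 2.414×10⁻⁶ mol.

2.4×10⁻⁶ mol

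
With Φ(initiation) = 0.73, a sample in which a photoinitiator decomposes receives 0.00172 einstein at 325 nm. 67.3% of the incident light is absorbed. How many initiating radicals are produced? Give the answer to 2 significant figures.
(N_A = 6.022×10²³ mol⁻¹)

Photons absorbed: 0.673 × 0.00172 = 0.001158 mol.
Product: Φ × n_abs = 0.73 × 0.001158 = 8.453×10⁻⁴ mol.
As a count: 8.453×10⁻⁴ × 6.022×10²³ = 5.1×10²⁰.

5.1×10²⁰ initiating radicals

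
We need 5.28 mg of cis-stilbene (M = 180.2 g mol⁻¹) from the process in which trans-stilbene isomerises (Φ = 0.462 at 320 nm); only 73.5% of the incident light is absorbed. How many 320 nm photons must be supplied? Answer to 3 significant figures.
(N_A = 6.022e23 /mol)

5.20e19 photons

Product: 5.28 mg / 180.2 g mol⁻¹ = 2.930e-5 mol.
Photons that must be absorbed: 2.930e-5 / 0.462 = 6.342e-5 mol.
Incident photons needed: 6.342e-5 / 0.735 = 8.629e-5 mol.
Photon count: 8.629e-5 × 6.022e23 = 5.20e19.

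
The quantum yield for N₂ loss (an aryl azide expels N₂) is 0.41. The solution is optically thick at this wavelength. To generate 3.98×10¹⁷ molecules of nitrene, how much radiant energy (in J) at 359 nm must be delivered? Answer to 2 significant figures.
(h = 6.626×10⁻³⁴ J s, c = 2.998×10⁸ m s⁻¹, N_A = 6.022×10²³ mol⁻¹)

Product: 3.98×10¹⁷ / 6.022×10²³ = 6.609×10⁻⁷ mol.
Photons that must be absorbed: 6.609×10⁻⁷ / 0.41 = 1.612×10⁻⁶ mol.
Photon energy: hc/λ = 5.533×10⁻¹⁹ J; per mole, 3.332×10⁵ J mol⁻¹.
Energy required: 1.612×10⁻⁶ × 3.332×10⁵ = 0.54 J.

0.54 J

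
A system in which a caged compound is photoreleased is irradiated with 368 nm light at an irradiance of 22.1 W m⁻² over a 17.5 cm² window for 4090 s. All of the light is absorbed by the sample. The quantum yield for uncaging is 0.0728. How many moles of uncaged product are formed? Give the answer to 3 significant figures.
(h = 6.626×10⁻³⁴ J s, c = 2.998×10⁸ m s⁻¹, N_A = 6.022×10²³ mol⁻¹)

Photon energy at 368 nm: hc/λ = (6.626×10⁻³⁴)(2.998×10⁸)/(368×10⁻⁹) = 5.398×10⁻¹⁹ J.
Energy delivered: (22.1 W m⁻²)(17.5×10⁻⁴ m²)(4090 s) = 158.2 J.
Photons incident: 158.2 / 5.398×10⁻¹⁹ = 2.931×10²⁰, i.e. 2.931×10²⁰/6.022×10²³ = 4.867×10⁻⁴ mol.
Product: Φ × n_abs = 0.0728 × 4.867×10⁻⁴ = 3.543×10⁻⁵ mol.

3.54×10⁻⁵ mol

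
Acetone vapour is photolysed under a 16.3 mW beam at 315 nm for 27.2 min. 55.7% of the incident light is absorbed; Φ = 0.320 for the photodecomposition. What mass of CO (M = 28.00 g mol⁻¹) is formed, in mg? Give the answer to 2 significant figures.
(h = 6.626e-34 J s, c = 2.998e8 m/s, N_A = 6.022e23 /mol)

0.35 mg

Photon energy at 315 nm: hc/λ = (6.626e-34)(2.998e8)/(315e-9) = 6.306e-19 J.
Energy delivered: (16.3 mW)(1632 s) = 26.60 J.
Photons incident: 26.60 / 6.306e-19 = 4.218e19, i.e. 4.218e19/6.022e23 = 7.004e-5 mol.
Photons absorbed: 0.557 × 7.004e-5 = 3.901e-5 mol.
Product: Φ × n_abs = 0.320 × 3.901e-5 = 1.248e-5 mol.
Mass: 1.248e-5 × 28.00 = 3.494e-4 g = 0.35 mg.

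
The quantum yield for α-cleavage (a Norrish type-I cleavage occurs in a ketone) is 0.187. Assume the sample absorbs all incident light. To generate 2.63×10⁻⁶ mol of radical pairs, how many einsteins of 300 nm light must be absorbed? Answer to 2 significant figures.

Photons that must be absorbed: 2.63×10⁻⁶ / 0.187 = 1.406×10⁻⁵ mol.

1.4×10⁻⁵ einstein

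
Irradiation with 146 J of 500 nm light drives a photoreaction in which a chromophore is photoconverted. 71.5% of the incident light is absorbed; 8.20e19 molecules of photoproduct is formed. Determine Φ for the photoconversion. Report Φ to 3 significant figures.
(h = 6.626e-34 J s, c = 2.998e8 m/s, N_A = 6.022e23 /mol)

Product: 8.20e19 / 6.022e23 = 1.362e-4 mol.
Photon energy at 500 nm: hc/λ = (6.626e-34)(2.998e8)/(500e-9) = 3.973e-19 J.
Photons incident: 146 / 3.973e-19 = 3.675e20, i.e. 3.675e20/6.022e23 = 6.103e-4 mol.
Photons absorbed: 0.715 × 6.103e-4 = 4.364e-4 mol.
Φ = 1.362e-4 mol / 4.364e-4 mol photons = 0.312.

Φ = 0.312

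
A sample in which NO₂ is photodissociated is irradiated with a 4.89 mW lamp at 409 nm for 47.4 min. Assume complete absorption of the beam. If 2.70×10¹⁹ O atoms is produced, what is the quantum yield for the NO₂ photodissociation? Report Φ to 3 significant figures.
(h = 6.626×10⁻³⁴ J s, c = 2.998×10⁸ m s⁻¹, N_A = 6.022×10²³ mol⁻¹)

Φ = 0.943

Product: 2.70×10¹⁹ / 6.022×10²³ = 4.484×10⁻⁵ mol.
Photon energy at 409 nm: hc/λ = (6.626×10⁻³⁴)(2.998×10⁸)/(409×10⁻⁹) = 4.857×10⁻¹⁹ J.
Energy delivered: (4.89 mW)(2844 s) = 13.91 J.
Photons incident: 13.91 / 4.857×10⁻¹⁹ = 2.864×10¹⁹, i.e. 2.864×10¹⁹/6.022×10²³ = 4.756×10⁻⁵ mol.
Φ = 4.484×10⁻⁵ mol / 4.756×10⁻⁵ mol photons = 0.943.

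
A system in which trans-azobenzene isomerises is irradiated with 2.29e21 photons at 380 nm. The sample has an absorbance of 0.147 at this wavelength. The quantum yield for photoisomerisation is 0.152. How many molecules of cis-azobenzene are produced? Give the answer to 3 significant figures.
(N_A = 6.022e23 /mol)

1.00e20 molecules

Moles of photons: 2.29e21 / 6.022e23 = 0.003803 mol.
Fraction absorbed: 1 − 10^(−0.147) = 0.2871.
Photons absorbed: 0.2871 × 0.003803 = 0.001092 mol.
Product: Φ × n_abs = 0.152 × 0.001092 = 1.660e-4 mol.
As a count: 1.660e-4 × 6.022e23 = 1.00e20.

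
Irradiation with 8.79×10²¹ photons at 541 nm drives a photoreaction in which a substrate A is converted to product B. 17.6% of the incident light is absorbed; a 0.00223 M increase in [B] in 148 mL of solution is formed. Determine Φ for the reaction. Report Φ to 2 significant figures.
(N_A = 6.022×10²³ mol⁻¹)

Φ = 0.13

Product: (0.00223 M)(0.148 L) = 3.300×10⁻⁴ mol.
Moles of photons: 8.79×10²¹ / 6.022×10²³ = 0.01460 mol.
Photons absorbed: 0.176 × 0.01460 = 0.002570 mol.
Φ = 3.300×10⁻⁴ mol / 0.002570 mol photons = 0.13.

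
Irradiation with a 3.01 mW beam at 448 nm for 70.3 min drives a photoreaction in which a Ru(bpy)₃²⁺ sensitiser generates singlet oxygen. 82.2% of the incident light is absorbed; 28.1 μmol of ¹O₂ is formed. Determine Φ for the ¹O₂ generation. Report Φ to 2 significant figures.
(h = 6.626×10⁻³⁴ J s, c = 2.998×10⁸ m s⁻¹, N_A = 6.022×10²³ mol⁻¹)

Φ = 0.72

Product: 28.1 μmol = 2.81×10⁻⁵ mol.
Photon energy at 448 nm: hc/λ = (6.626×10⁻³⁴)(2.998×10⁸)/(448×10⁻⁹) = 4.434×10⁻¹⁹ J.
Energy delivered: (3.01 mW)(4218 s) = 12.70 J.
Photons incident: 12.70 / 4.434×10⁻¹⁹ = 2.864×10¹⁹, i.e. 2.864×10¹⁹/6.022×10²³ = 4.756×10⁻⁵ mol.
Photons absorbed: 0.822 × 4.756×10⁻⁵ = 3.909×10⁻⁵ mol.
Φ = 2.81×10⁻⁵ mol / 3.909×10⁻⁵ mol photons = 0.72.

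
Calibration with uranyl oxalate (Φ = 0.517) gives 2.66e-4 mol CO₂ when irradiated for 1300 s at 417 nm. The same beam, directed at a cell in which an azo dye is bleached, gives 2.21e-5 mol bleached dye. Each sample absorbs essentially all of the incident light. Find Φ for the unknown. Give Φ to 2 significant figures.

Photons absorbed by the actinometer: 2.66e-4 / 0.517 = 5.145e-4 mol.
Φ(unknown) = 2.21e-5 / 5.145e-4 = 0.043.

Φ = 0.043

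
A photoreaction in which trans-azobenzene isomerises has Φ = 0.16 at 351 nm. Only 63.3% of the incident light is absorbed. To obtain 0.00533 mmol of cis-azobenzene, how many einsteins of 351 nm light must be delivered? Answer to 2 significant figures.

Product: 0.00533 mmol = 5.33×10⁻⁶ mol.
Photons that must be absorbed: 5.33×10⁻⁶ / 0.16 = 3.331×10⁻⁵ mol.
Incident photons needed: 3.331×10⁻⁵ / 0.633 = 5.262×10⁻⁵ mol.

5.3×10⁻⁵ einstein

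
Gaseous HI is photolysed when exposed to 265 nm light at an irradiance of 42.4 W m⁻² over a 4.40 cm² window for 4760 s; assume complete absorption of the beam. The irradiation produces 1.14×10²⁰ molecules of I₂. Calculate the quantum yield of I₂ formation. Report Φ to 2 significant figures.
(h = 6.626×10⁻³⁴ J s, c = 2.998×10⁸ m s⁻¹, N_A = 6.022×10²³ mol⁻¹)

Φ = 0.96

Product: 1.14×10²⁰ / 6.022×10²³ = 1.893×10⁻⁴ mol.
Photon energy at 265 nm: hc/λ = (6.626×10⁻³⁴)(2.998×10⁸)/(265×10⁻⁹) = 7.496×10⁻¹⁹ J.
Energy delivered: (42.4 W m⁻²)(4.40×10⁻⁴ m²)(4760 s) = 88.80 J.
Photons incident: 88.80 / 7.496×10⁻¹⁹ = 1.185×10²⁰, i.e. 1.185×10²⁰/6.022×10²³ = 1.968×10⁻⁴ mol.
Φ = 1.893×10⁻⁴ mol / 1.968×10⁻⁴ mol photons = 0.96.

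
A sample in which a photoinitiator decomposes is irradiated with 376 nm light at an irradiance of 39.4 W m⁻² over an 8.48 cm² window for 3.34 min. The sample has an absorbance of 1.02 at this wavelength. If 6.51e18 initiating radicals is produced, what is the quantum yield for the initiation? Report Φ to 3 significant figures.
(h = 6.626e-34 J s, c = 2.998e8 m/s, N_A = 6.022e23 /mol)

Product: 6.51e18 / 6.022e23 = 1.081e-5 mol.
Photon energy at 376 nm: hc/λ = (6.626e-34)(2.998e8)/(376e-9) = 5.283e-19 J.
Energy delivered: (39.4 W m⁻²)(8.48e-4 m²)(200.4 s) = 6.696 J.
Photons incident: 6.696 / 5.283e-19 = 1.267e19, i.e. 1.267e19/6.022e23 = 2.104e-5 mol.
Fraction absorbed: 1 − 10^(−1.02) = 0.9045.
Photons absorbed: 0.9045 × 2.104e-5 = 1.903e-5 mol.
Φ = 1.081e-5 mol / 1.903e-5 mol photons = 0.568.

Φ = 0.568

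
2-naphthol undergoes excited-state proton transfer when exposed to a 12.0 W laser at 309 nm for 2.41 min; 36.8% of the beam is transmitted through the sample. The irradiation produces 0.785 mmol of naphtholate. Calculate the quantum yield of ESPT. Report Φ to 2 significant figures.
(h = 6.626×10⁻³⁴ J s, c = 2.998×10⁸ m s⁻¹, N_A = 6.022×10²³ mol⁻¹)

Product: 0.785 mmol = 7.85×10⁻⁴ mol.
Photon energy at 309 nm: hc/λ = (6.626×10⁻³⁴)(2.998×10⁸)/(309×10⁻⁹) = 6.429×10⁻¹⁹ J.
Energy delivered: (12.0 W)(144.6 s) = 1735 J.
Photons incident: 1735 / 6.429×10⁻¹⁹ = 2.699×10²¹, i.e. 2.699×10²¹/6.022×10²³ = 0.004482 mol.
Fraction absorbed: 1 − 36.8/100 = 0.6320.
Photons absorbed: 0.6320 × 0.004482 = 0.002833 mol.
Φ = 7.85×10⁻⁴ mol / 0.002833 mol photons = 0.28.

Φ = 0.28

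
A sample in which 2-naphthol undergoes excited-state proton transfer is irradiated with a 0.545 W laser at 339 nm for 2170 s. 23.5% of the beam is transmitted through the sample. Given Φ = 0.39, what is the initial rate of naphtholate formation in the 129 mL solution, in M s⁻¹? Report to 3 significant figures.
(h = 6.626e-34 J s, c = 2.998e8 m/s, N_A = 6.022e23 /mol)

3.57e-6 M s⁻¹

Photon energy at 339 nm: hc/λ = (6.626e-34)(2.998e8)/(339e-9) = 5.860e-19 J.
Energy delivered: (0.545 W)(2170 s) = 1183 J.
Photons incident: 1183 / 5.860e-19 = 2.019e21, i.e. 2.019e21/6.022e23 = 0.003353 mol.
Fraction absorbed: 1 − 23.5/100 = 0.7650.
Photons absorbed: 0.7650 × 0.003353 = 0.002565 mol.
Product formed: 0.39 × 0.002565 = 0.001000 mol.
Rate: 0.001000 mol / (2170 s × 0.129 L) = 3.57e-6 M s⁻¹.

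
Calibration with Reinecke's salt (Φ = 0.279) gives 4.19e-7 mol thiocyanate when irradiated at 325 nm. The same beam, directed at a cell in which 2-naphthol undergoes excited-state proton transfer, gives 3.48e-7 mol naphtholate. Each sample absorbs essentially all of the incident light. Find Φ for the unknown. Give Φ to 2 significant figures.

Φ = 0.23

Photons absorbed by the actinometer: 4.19e-7 / 0.279 = 1.502e-6 mol.
Φ(unknown) = 3.48e-7 / 1.502e-6 = 0.23.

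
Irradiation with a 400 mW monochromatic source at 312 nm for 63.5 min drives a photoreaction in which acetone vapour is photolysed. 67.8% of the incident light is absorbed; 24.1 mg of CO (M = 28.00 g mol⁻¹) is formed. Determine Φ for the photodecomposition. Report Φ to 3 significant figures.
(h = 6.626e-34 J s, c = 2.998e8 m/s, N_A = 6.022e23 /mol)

Product: 24.1 mg / 28.00 g mol⁻¹ = 8.607e-4 mol.
Photon energy at 312 nm: hc/λ = (6.626e-34)(2.998e8)/(312e-9) = 6.367e-19 J.
Energy delivered: (400 mW)(3810 s) = 1524 J.
Photons incident: 1524 / 6.367e-19 = 2.394e21, i.e. 2.394e21/6.022e23 = 0.003975 mol.
Photons absorbed: 0.678 × 0.003975 = 0.002695 mol.
Φ = 8.607e-4 mol / 0.002695 mol photons = 0.319.

Φ = 0.319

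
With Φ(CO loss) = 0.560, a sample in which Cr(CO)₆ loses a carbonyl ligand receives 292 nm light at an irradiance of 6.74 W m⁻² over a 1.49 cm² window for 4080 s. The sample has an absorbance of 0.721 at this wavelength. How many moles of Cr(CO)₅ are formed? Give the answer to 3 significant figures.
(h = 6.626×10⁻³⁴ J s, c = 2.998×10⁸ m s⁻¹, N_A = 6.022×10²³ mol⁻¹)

Photon energy at 292 nm: hc/λ = (6.626×10⁻³⁴)(2.998×10⁸)/(292×10⁻⁹) = 6.803×10⁻¹⁹ J.
Energy delivered: (6.74 W m⁻²)(1.49×10⁻⁴ m²)(4080 s) = 4.097 J.
Photons incident: 4.097 / 6.803×10⁻¹⁹ = 6.022×10¹⁸, i.e. 6.022×10¹⁸/6.022×10²³ = 1.000×10⁻⁵ mol.
Fraction absorbed: 1 − 10^(−0.721) = 0.8099.
Photons absorbed: 0.8099 × 1.000×10⁻⁵ = 8.099×10⁻⁶ mol.
Product: Φ × n_abs = 0.560 × 8.099×10⁻⁶ = 4.535×10⁻⁶ mol.

4.54×10⁻⁶ mol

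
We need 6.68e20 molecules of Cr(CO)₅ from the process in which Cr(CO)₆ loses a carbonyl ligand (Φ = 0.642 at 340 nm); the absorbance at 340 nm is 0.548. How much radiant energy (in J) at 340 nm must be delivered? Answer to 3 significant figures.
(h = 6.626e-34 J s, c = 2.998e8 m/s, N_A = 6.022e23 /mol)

Product: 6.68e20 / 6.022e23 = 0.001109 mol.
Photons that must be absorbed: 0.001109 / 0.642 = 0.001727 mol.
Fraction absorbed: 1 − 10^(−0.548) = 0.7169.
Incident photons needed: 0.001727 / 0.7169 = 0.002409 mol.
Photon energy: hc/λ = 5.843e-19 J; per mole, 3.519e5 J mol⁻¹.
Energy required: 0.002409 × 3.519e5 = 848 J.

848 J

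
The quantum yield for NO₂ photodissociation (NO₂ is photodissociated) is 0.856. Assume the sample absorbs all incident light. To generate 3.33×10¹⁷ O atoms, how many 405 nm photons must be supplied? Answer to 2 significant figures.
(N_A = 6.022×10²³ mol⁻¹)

3.9×10¹⁷ photons

Product: 3.33×10¹⁷ / 6.022×10²³ = 5.530×10⁻⁷ mol.
Photons that must be absorbed: 5.530×10⁻⁷ / 0.856 = 6.460×10⁻⁷ mol.
Photon count: 6.460×10⁻⁷ × 6.022×10²³ = 3.9×10¹⁷.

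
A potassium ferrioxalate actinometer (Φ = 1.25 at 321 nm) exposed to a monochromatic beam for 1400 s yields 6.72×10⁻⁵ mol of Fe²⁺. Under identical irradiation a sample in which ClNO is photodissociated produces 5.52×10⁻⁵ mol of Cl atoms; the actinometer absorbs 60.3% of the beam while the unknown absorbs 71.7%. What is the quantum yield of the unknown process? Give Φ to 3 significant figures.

Photons absorbed by the actinometer: 6.72×10⁻⁵ / 1.25 = 5.376×10⁻⁵ mol.
Incident flux: 5.376×10⁻⁵ / 0.603 = 8.915×10⁻⁵ einstein.
Absorbed by unknown: 0.717 × 8.915×10⁻⁵ = 6.392×10⁻⁵ mol.
Φ(unknown) = 5.52×10⁻⁵ / 6.392×10⁻⁵ = 0.864.

Φ = 0.864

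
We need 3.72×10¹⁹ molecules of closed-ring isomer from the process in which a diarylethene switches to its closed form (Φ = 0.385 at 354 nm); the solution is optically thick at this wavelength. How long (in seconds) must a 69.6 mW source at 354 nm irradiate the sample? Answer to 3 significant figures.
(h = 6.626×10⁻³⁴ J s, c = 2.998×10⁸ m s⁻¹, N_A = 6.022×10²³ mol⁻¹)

Product: 3.72×10¹⁹ / 6.022×10²³ = 6.177×10⁻⁵ mol.
Photons that must be absorbed: 6.177×10⁻⁵ / 0.385 = 1.604×10⁻⁴ mol.
Photon energy: hc/λ = 5.612×10⁻¹⁹ J; per mole, 3.380×10⁵ J mol⁻¹.
Energy required: 1.604×10⁻⁴ × 3.380×10⁵ = 54.22 J.
Time: 54.22 J / 0.0696 W = 779 s.

t ≈ 779 s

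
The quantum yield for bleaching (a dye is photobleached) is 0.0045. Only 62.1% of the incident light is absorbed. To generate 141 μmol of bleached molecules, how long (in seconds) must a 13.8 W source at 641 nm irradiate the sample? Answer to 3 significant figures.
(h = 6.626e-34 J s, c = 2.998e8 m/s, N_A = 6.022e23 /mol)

Product: 141 μmol = 1.41e-4 mol.
Photons that must be absorbed: 1.41e-4 / 0.0045 = 0.03133 mol.
Incident photons needed: 0.03133 / 0.621 = 0.05045 mol.
Photon energy: hc/λ = 3.099e-19 J; per mole, 1.866e5 J mol⁻¹.
Energy required: 0.05045 × 1.866e5 = 9414 J.
Time: 9414 J / 13.8 W = 682 s.

t ≈ 682 s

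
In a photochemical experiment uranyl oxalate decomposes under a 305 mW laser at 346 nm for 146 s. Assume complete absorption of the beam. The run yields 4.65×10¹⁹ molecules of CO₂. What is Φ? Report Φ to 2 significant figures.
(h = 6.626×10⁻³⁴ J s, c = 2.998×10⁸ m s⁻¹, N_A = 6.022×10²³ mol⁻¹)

Φ = 0.60

Product: 4.65×10¹⁹ / 6.022×10²³ = 7.722×10⁻⁵ mol.
Photon energy at 346 nm: hc/λ = (6.626×10⁻³⁴)(2.998×10⁸)/(346×10⁻⁹) = 5.741×10⁻¹⁹ J.
Energy delivered: (305 mW)(146 s) = 44.53 J.
Photons incident: 44.53 / 5.741×10⁻¹⁹ = 7.756×10¹⁹, i.e. 7.756×10¹⁹/6.022×10²³ = 1.288×10⁻⁴ mol.
Φ = 7.722×10⁻⁵ mol / 1.288×10⁻⁴ mol photons = 0.60.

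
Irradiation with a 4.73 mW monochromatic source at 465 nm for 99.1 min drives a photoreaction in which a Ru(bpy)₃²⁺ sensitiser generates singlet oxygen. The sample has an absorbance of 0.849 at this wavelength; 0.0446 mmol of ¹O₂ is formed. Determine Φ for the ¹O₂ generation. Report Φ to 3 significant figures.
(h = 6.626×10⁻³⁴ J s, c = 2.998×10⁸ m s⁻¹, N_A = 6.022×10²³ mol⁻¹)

Product: 0.0446 mmol = 4.46×10⁻⁵ mol.
Photon energy at 465 nm: hc/λ = (6.626×10⁻³⁴)(2.998×10⁸)/(465×10⁻⁹) = 4.272×10⁻¹⁹ J.
Energy delivered: (4.73 mW)(5946 s) = 28.12 J.
Photons incident: 28.12 / 4.272×10⁻¹⁹ = 6.582×10¹⁹, i.e. 6.582×10¹⁹/6.022×10²³ = 1.093×10⁻⁴ mol.
Fraction absorbed: 1 − 10^(−0.849) = 0.8584.
Photons absorbed: 0.8584 × 1.093×10⁻⁴ = 9.382×10⁻⁵ mol.
Φ = 4.46×10⁻⁵ mol / 9.382×10⁻⁵ mol photons = 0.475.

Φ = 0.475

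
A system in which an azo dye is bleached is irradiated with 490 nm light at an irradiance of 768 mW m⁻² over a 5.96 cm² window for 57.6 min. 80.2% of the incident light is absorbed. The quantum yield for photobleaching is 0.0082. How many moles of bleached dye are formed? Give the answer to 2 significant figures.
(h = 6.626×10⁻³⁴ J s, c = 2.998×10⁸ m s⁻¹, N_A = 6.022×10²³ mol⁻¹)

Photon energy at 490 nm: hc/λ = (6.626×10⁻³⁴)(2.998×10⁸)/(490×10⁻⁹) = 4.054×10⁻¹⁹ J.
Energy delivered: (768 mW m⁻²)(5.96×10⁻⁴ m²)(3456 s) = 1.582 J.
Photons incident: 1.582 / 4.054×10⁻¹⁹ = 3.902×10¹⁸, i.e. 3.902×10¹⁸/6.022×10²³ = 6.480×10⁻⁶ mol.
Photons absorbed: 0.802 × 6.480×10⁻⁶ = 5.197×10⁻⁶ mol.
Product: Φ × n_abs = 0.0082 × 5.197×10⁻⁶ = 4.262×10⁻⁸ mol.

4.3×10⁻⁸ mol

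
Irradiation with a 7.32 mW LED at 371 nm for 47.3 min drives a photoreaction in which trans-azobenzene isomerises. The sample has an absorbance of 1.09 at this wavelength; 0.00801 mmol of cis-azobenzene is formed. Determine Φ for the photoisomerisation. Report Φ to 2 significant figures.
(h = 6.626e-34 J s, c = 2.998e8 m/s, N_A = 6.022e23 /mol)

Φ = 0.14

Product: 0.00801 mmol = 8.01e-6 mol.
Photon energy at 371 nm: hc/λ = (6.626e-34)(2.998e8)/(371e-9) = 5.354e-19 J.
Energy delivered: (7.32 mW)(2838 s) = 20.77 J.
Photons incident: 20.77 / 5.354e-19 = 3.879e19, i.e. 3.879e19/6.022e23 = 6.441e-5 mol.
Fraction absorbed: 1 − 10^(−1.09) = 0.9187.
Photons absorbed: 0.9187 × 6.441e-5 = 5.917e-5 mol.
Φ = 8.01e-6 mol / 5.917e-5 mol photons = 0.14.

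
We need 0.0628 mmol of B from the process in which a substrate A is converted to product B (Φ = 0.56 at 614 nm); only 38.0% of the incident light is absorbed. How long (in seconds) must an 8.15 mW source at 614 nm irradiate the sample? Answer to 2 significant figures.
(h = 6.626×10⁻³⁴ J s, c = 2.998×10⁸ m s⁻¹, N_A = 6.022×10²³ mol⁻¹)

Product: 0.0628 mmol = 6.28×10⁻⁵ mol.
Photons that must be absorbed: 6.28×10⁻⁵ / 0.56 = 1.121×10⁻⁴ mol.
Incident photons needed: 1.121×10⁻⁴ / 0.380 = 2.950×10⁻⁴ mol.
Photon energy: hc/λ = 3.235×10⁻¹⁹ J; per mole, 1.948×10⁵ J mol⁻¹.
Energy required: 2.950×10⁻⁴ × 1.948×10⁵ = 57.47 J.
Time: 57.47 J / 0.00815 W = 7100 s.

t ≈ 7100 s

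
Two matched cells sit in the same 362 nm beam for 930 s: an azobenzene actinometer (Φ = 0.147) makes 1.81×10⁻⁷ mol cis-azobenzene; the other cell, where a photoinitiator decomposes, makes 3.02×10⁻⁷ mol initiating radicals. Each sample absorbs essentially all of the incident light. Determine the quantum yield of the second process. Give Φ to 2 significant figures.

Photons absorbed by the actinometer: 1.81×10⁻⁷ / 0.147 = 1.231×10⁻⁶ mol.
Φ(unknown) = 3.02×10⁻⁷ / 1.231×10⁻⁶ = 0.25.

Φ = 0.25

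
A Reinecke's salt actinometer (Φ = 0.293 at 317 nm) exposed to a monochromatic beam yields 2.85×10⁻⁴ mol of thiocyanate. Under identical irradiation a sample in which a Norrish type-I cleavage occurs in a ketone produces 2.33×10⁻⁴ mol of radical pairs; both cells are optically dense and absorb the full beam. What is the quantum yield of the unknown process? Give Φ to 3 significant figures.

Φ = 0.240

Photons absorbed by the actinometer: 2.85×10⁻⁴ / 0.293 = 9.727×10⁻⁴ mol.
Φ(unknown) = 2.33×10⁻⁴ / 9.727×10⁻⁴ = 0.240.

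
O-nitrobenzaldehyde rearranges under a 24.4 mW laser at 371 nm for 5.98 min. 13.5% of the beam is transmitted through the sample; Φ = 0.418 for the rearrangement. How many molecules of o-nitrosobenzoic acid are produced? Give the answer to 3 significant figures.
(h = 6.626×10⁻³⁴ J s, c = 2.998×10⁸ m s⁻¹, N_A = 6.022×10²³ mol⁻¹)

Photon energy at 371 nm: hc/λ = (6.626×10⁻³⁴)(2.998×10⁸)/(371×10⁻⁹) = 5.354×10⁻¹⁹ J.
Energy delivered: (24.4 mW)(358.8 s) = 8.755 J.
Photons incident: 8.755 / 5.354×10⁻¹⁹ = 1.635×10¹⁹, i.e. 1.635×10¹⁹/6.022×10²³ = 2.715×10⁻⁵ mol.
Fraction absorbed: 1 − 13.5/100 = 0.8650.
Photons absorbed: 0.8650 × 2.715×10⁻⁵ = 2.348×10⁻⁵ mol.
Product: Φ × n_abs = 0.418 × 2.348×10⁻⁵ = 9.815×10⁻⁶ mol.
As a count: 9.815×10⁻⁶ × 6.022×10²³ = 5.91×10¹⁸.

5.91×10¹⁸ molecules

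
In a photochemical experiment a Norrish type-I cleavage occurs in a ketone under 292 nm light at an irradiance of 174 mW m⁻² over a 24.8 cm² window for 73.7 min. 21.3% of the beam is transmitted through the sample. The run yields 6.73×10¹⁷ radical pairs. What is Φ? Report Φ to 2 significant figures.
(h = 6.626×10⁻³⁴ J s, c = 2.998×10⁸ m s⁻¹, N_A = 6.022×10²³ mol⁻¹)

Φ = 0.30

Product: 6.73×10¹⁷ / 6.022×10²³ = 1.118×10⁻⁶ mol.
Photon energy at 292 nm: hc/λ = (6.626×10⁻³⁴)(2.998×10⁸)/(292×10⁻⁹) = 6.803×10⁻¹⁹ J.
Energy delivered: (174 mW m⁻²)(24.8×10⁻⁴ m²)(4422 s) = 1.908 J.
Photons incident: 1.908 / 6.803×10⁻¹⁹ = 2.805×10¹⁸, i.e. 2.805×10¹⁸/6.022×10²³ = 4.658×10⁻⁶ mol.
Fraction absorbed: 1 − 21.3/100 = 0.7870.
Photons absorbed: 0.7870 × 4.658×10⁻⁶ = 3.666×10⁻⁶ mol.
Φ = 1.118×10⁻⁶ mol / 3.666×10⁻⁶ mol photons = 0.30.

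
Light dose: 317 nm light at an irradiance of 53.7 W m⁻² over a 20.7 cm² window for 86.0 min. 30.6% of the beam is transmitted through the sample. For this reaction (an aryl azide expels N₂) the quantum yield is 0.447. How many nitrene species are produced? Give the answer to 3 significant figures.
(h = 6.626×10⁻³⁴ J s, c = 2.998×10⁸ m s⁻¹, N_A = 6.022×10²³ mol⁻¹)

Photon energy at 317 nm: hc/λ = (6.626×10⁻³⁴)(2.998×10⁸)/(317×10⁻⁹) = 6.266×10⁻¹⁹ J.
Energy delivered: (53.7 W m⁻²)(20.7×10⁻⁴ m²)(5160 s) = 573.6 J.
Photons incident: 573.6 / 6.266×10⁻¹⁹ = 9.154×10²⁰, i.e. 9.154×10²⁰/6.022×10²³ = 0.001520 mol.
Fraction absorbed: 1 − 30.6/100 = 0.6940.
Photons absorbed: 0.6940 × 0.001520 = 0.001055 mol.
Product: Φ × n_abs = 0.447 × 0.001055 = 4.716×10⁻⁴ mol.
As a count: 4.716×10⁻⁴ × 6.022×10²³ = 2.84×10²⁰.

2.84×10²⁰ species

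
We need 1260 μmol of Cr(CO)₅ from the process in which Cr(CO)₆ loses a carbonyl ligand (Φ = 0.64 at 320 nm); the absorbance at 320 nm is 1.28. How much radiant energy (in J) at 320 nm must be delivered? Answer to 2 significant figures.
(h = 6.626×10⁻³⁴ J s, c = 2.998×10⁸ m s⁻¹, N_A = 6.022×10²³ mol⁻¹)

780 J

Product: 1260 μmol = 0.00126 mol.
Photons that must be absorbed: 0.00126 / 0.64 = 0.001969 mol.
Fraction absorbed: 1 − 10^(−1.28) = 0.9475.
Incident photons needed: 0.001969 / 0.9475 = 0.002078 mol.
Photon energy: hc/λ = 6.208×10⁻¹⁹ J; per mole, 3.738×10⁵ J mol⁻¹.
Energy required: 0.002078 × 3.738×10⁵ = 780 J.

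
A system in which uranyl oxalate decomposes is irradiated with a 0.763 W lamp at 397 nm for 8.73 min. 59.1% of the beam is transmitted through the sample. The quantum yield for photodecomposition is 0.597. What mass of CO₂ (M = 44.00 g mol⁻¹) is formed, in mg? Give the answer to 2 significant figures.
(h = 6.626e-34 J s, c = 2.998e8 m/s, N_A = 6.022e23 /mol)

Photon energy at 397 nm: hc/λ = (6.626e-34)(2.998e8)/(397e-9) = 5.004e-19 J.
Energy delivered: (0.763 W)(523.8 s) = 399.7 J.
Photons incident: 399.7 / 5.004e-19 = 7.988e20, i.e. 7.988e20/6.022e23 = 0.001326 mol.
Fraction absorbed: 1 − 59.1/100 = 0.4090.
Photons absorbed: 0.4090 × 0.001326 = 5.423e-4 mol.
Product: Φ × n_abs = 0.597 × 5.423e-4 = 3.238e-4 mol.
Mass: 3.238e-4 × 44.00 = 0.01425 g = 14 mg.

14 mg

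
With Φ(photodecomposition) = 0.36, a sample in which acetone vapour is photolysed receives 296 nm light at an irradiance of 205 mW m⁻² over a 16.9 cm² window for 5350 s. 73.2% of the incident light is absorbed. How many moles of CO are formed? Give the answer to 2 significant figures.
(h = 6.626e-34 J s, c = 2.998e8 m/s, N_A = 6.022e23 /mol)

1.2e-6 mol

Photon energy at 296 nm: hc/λ = (6.626e-34)(2.998e8)/(296e-9) = 6.711e-19 J.
Energy delivered: (205 mW m⁻²)(16.9e-4 m²)(5350 s) = 1.854 J.
Photons incident: 1.854 / 6.711e-19 = 2.763e18, i.e. 2.763e18/6.022e23 = 4.588e-6 mol.
Photons absorbed: 0.732 × 4.588e-6 = 3.358e-6 mol.
Product: Φ × n_abs = 0.36 × 3.358e-6 = 1.209e-6 mol.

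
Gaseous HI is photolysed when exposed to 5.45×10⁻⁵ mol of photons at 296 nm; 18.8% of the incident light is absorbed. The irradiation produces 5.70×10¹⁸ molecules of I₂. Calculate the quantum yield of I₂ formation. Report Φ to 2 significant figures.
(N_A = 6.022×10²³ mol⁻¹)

Φ = 0.92

Product: 5.70×10¹⁸ / 6.022×10²³ = 9.465×10⁻⁶ mol.
Photons absorbed: 0.188 × 5.45×10⁻⁵ = 1.025×10⁻⁵ mol.
Φ = 9.465×10⁻⁶ mol / 1.025×10⁻⁵ mol photons = 0.92.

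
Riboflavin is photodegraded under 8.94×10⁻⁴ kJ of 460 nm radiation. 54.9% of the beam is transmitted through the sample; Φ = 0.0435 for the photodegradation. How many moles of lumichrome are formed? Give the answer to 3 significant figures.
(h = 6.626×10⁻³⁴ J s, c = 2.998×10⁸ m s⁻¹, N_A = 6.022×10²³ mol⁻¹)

6.74×10⁻⁸ mol

Photon energy at 460 nm: hc/λ = (6.626×10⁻³⁴)(2.998×10⁸)/(460×10⁻⁹) = 4.318×10⁻¹⁹ J.
Incident energy: 8.94×10⁻⁴ kJ = 0.894 J.
Photons incident: 0.894 / 4.318×10⁻¹⁹ = 2.070×10¹⁸, i.e. 2.070×10¹⁸/6.022×10²³ = 3.437×10⁻⁶ mol.
Fraction absorbed: 1 − 54.9/100 = 0.4510.
Photons absorbed: 0.4510 × 3.437×10⁻⁶ = 1.550×10⁻⁶ mol.
Product: Φ × n_abs = 0.0435 × 1.550×10⁻⁶ = 6.743×10⁻⁸ mol.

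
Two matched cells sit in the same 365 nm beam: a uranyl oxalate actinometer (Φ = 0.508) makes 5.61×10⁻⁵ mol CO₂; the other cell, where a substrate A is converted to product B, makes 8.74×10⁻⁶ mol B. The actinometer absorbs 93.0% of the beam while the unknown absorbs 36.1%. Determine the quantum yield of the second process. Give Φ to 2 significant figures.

Photons absorbed by the actinometer: 5.61×10⁻⁵ / 0.508 = 1.104×10⁻⁴ mol.
Incident flux: 1.104×10⁻⁴ / 0.930 = 1.187×10⁻⁴ einstein.
Absorbed by unknown: 0.361 × 1.187×10⁻⁴ = 4.285×10⁻⁵ mol.
Φ(unknown) = 8.74×10⁻⁶ / 4.285×10⁻⁵ = 0.20.

Φ = 0.20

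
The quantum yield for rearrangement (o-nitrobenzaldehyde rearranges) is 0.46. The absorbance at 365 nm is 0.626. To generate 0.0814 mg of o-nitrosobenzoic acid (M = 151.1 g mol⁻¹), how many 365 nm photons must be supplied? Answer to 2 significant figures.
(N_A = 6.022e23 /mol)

Product: 0.0814 mg / 151.1 g mol⁻¹ = 5.387e-7 mol.
Photons that must be absorbed: 5.387e-7 / 0.46 = 1.171e-6 mol.
Fraction absorbed: 1 − 10^(−0.626) = 0.7634.
Incident photons needed: 1.171e-6 / 0.7634 = 1.534e-6 mol.
Photon count: 1.534e-6 × 6.022e23 = 9.2e17.

9.2e17 photons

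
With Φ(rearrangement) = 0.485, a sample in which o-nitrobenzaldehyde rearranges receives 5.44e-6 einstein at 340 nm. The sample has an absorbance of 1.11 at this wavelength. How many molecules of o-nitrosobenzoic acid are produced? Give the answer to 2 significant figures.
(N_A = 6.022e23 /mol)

1.5e18 molecules

Fraction absorbed: 1 − 10^(−1.11) = 0.9224.
Photons absorbed: 0.9224 × 5.44e-6 = 5.018e-6 mol.
Product: Φ × n_abs = 0.485 × 5.018e-6 = 2.434e-6 mol.
As a count: 2.434e-6 × 6.022e23 = 1.5e18.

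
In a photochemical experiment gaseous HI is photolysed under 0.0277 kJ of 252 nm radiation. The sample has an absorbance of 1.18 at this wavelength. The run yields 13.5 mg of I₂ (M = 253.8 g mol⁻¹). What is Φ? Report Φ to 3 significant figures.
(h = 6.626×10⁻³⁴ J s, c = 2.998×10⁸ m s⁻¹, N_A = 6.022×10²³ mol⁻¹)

Product: 13.5 mg / 253.8 g mol⁻¹ = 5.319×10⁻⁵ mol.
Photon energy at 252 nm: hc/λ = (6.626×10⁻³⁴)(2.998×10⁸)/(252×10⁻⁹) = 7.883×10⁻¹⁹ J.
Incident energy: 0.0277 kJ = 27.7 J.
Photons incident: 27.7 / 7.883×10⁻¹⁹ = 3.514×10¹⁹, i.e. 3.514×10¹⁹/6.022×10²³ = 5.835×10⁻⁵ mol.
Fraction absorbed: 1 − 10^(−1.18) = 0.9339.
Photons absorbed: 0.9339 × 5.835×10⁻⁵ = 5.449×10⁻⁵ mol.
Φ = 5.319×10⁻⁵ mol / 5.449×10⁻⁵ mol photons = 0.976.

Φ = 0.976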